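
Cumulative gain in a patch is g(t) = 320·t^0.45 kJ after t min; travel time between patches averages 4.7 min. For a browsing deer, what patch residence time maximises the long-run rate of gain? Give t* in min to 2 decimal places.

Maximise g(t)/(T+t): set derivative to zero → g'(t)(T+t) = g(t).
g'(t) = 0.45·320·t^-0.55. Setting 0.45·320·t^-0.55 = 320·t^0.45/(4.7+t) gives 0.45(4.7+t) = t, so 0.55·t = 0.45×4.7.
t* = 0.45×4.7/0.55 = 3.845 min.

3.85 min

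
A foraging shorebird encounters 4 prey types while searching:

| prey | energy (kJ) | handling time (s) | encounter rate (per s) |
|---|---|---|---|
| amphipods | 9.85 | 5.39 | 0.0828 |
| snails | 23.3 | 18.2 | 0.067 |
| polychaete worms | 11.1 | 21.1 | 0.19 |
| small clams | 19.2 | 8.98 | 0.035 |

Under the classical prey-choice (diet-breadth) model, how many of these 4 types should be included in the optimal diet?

3

Rank by E/h (kJ/s): small clams 2.14, amphipods 1.83, snails 1.28, polychaete worms 0.526. Include each in turn until the next type's E/h falls below the running intake rate.
Rate on top 1: 0.5113. amphipods: 1.83 > 0.5113 → include.
Rate on top 2: 0.8449. snails: 1.28 > 0.8449 → include.
Rate on top 3: 1.023. polychaete worms: 0.526 < 1.023 → exclude; stop.
Optimal diet: small clams, amphipods, snails — 3 of 4 types.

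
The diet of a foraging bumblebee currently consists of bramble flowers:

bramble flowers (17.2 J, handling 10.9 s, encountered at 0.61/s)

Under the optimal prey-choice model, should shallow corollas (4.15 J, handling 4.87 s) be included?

No

On bramble flowers alone, R = ΣλE/(1+Σλh) = 10.49/7.649 = 1.372 J/s.
shallow corollas: E/h = 4.15/4.87 = 0.8522 J/s.
Since 0.8522 < R, time spent handling shallow corollas is better spent searching.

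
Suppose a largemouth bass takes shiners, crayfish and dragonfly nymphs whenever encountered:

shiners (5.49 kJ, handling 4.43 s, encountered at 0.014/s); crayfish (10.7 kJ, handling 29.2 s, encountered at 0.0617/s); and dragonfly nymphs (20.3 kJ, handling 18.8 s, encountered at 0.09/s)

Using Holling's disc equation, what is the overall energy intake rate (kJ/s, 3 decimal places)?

0.563 kJ/s

Energy encountered per unit search time: 0.014×5.49 + 0.0617×10.7 + 0.09×20.3 = 2.564 kJ/s.
Handling time per unit search time: 0.014×4.43 + 0.0617×29.2 + 0.09×18.8 = 3.556.
Rate = 2.564/(1 + 3.556) = 0.5628 kJ/s.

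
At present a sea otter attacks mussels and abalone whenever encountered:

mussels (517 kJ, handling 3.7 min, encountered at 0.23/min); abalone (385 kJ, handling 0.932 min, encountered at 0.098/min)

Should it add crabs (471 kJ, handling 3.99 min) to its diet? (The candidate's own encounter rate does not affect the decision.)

Current rate: (0.23×517 + 0.098×385)/(1 + 0.23×3.7 + 0.098×0.932) = 80.65 kJ/min.
Profitability of crabs: 471/3.99 = 118 kJ/min.
Since 118 > R, including crabs increases the long-run rate.

Yes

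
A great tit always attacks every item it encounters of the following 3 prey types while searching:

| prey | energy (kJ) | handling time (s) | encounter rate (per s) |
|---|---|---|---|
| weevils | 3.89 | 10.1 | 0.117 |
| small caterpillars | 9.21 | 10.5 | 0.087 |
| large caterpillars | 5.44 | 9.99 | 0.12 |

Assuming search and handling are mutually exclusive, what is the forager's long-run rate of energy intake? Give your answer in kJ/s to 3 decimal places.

0.445 kJ/s

Energy encountered per unit search time: 0.117×3.89 + 0.087×9.21 + 0.12×5.44 = 1.909 kJ/s.
Handling time per unit search time: 0.117×10.1 + 0.087×10.5 + 0.12×9.99 = 3.294.
Rate = 1.909/(1 + 3.294) = 0.4446 kJ/s.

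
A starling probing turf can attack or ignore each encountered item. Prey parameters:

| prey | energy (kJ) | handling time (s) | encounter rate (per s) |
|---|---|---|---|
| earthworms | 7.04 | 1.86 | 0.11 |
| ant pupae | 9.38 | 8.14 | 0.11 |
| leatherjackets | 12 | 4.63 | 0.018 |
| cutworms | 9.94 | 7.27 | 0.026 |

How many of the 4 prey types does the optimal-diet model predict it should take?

4

Profitabilities (E/h, kJ/s): earthworms 3.78, leatherjackets 2.59, cutworms 1.37, ant pupae 1.15. Add prey in this order while the next type's profitability exceeds the intake rate on those already taken.
Rate on top 1: 0.6429. leatherjackets: 2.59 > 0.6429 → include.
Rate on top 2: 0.769. cutworms: 1.37 > 0.769 → include.
Rate on top 3: 0.8455. ant pupae: 1.15 > 0.8455 → include.
Optimal diet: earthworms, leatherjackets, cutworms, ant pupae — 4 of 4 types.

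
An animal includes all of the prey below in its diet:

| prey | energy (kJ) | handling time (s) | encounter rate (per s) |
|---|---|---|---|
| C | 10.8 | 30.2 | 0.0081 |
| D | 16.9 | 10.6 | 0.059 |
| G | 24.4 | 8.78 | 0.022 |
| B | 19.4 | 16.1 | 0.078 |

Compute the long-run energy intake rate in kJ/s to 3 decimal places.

Energy encountered per unit search time: 0.0081×10.8 + 0.059×16.9 + 0.022×24.4 + 0.078×19.4 = 3.135 kJ/s.
Handling time per unit search time: 0.0081×30.2 + 0.059×10.6 + 0.022×8.78 + 0.078×16.1 = 2.319.
Rate = 3.135/(1 + 2.319) = 0.9444 kJ/s.

0.944 kJ/s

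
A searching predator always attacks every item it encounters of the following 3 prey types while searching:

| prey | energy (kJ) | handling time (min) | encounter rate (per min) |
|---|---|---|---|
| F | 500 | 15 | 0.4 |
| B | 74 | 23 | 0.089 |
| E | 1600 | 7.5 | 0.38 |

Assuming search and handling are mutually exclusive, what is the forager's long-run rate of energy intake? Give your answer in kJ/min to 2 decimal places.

68.47 kJ/min

R = (0.4×500 + 0.089×74 + 0.38×1600) / (1 + 0.4×15 + 0.089×23 + 0.38×7.5) = 814.6/11.9 = 68.47 kJ/min.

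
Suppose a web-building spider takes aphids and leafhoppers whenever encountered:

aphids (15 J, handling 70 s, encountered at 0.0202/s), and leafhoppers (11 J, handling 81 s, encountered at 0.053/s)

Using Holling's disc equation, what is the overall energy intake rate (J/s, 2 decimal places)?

R = Σλ_iE_i / (1 + Σλ_ih_i)
Numerator: 0.0202×15 + 0.053×11 = 0.886
Denominator: 1 + 0.0202×70 + 0.053×81 = 6.707
R = 0.886/6.707 = 0.1321 J/s

0.13 J/s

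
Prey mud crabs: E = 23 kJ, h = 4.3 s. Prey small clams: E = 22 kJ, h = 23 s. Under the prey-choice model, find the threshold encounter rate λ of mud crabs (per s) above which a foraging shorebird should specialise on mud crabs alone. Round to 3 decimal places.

0.051 per s

The zero-one rule: include small clams iff E₂/h₂ > λE₁/(1+λh₁). Equality gives the switch point.
λE₁h₂ = E₂ + λE₂h₁ ⇒ λ = E₂/(E₁h₂ − E₂h₁) = 22/(529 − 94.6) = 0.05064 per s.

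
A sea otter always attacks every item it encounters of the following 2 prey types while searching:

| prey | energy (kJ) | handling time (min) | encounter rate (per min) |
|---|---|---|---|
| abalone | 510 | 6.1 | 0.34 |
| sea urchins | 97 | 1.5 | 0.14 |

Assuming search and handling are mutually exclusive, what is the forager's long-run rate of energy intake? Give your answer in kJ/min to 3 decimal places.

R = (0.34×510 + 0.14×97) / (1 + 0.34×6.1 + 0.14×1.5) = 187/3.284 = 56.94 kJ/min.

56.937 kJ/min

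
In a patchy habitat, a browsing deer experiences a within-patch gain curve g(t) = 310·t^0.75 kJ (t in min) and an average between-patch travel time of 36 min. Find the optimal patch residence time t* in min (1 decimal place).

Optimal t* satisfies g'(t*) = g(t*)/(T + t*).
g'(t) = 0.75·310·t^-0.25. Setting 0.75·310·t^-0.25 = 310·t^0.75/(36+t) gives 0.75(36+t) = t, so 0.25·t = 0.75×36.
t* = 0.75×36/0.25 = 108 min.

108.0 min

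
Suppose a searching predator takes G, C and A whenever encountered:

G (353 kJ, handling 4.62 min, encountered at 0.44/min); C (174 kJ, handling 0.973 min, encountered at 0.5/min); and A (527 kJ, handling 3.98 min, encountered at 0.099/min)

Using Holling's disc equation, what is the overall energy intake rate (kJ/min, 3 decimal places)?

75.254 kJ/min

R = (0.44×353 + 0.5×174 + 0.099×527) / (1 + 0.44×4.62 + 0.5×0.973 + 0.099×3.98) = 294.5/3.913 = 75.25 kJ/min.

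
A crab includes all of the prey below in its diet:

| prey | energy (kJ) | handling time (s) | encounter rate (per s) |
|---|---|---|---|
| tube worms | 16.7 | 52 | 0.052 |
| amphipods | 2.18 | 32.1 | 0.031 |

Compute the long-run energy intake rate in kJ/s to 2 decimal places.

0.20 kJ/s

R = Σλ_iE_i / (1 + Σλ_ih_i)
Numerator: 0.052×16.7 + 0.031×2.18 = 0.936
Denominator: 1 + 0.052×52 + 0.031×32.1 = 4.699
R = 0.936/4.699 = 0.1992 kJ/s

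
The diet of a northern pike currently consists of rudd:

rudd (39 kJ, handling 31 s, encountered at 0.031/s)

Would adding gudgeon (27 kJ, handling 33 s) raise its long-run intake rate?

Yes

On rudd alone, R = ΣλE/(1+Σλh) = 1.209/1.961 = 0.6165 kJ/s.
Profitability of gudgeon: 27/33 = 0.8182 kJ/s.
Since 0.8182 > R, including gudgeon increases the long-run rate.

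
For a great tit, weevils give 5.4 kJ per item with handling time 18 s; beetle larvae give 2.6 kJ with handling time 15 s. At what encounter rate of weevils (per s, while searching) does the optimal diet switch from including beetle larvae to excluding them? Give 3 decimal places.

0.076 per s

At the threshold, the rate on weevils alone equals the profitability of beetle larvae: λ·5.4/(1 + λ·18) = 2.6/15 = 0.1733.
Rearranging, λ(5.4 − 0.1733×18) = 0.1733, so λ = 0.1733/2.28 = 0.07602 per s.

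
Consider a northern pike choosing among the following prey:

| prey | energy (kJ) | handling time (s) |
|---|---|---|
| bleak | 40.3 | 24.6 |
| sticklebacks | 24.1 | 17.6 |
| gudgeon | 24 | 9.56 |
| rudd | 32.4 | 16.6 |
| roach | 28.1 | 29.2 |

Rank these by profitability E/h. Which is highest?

Profitability E/h (kJ/s): bleak = 40.3/24.6 = 1.64, sticklebacks = 24.1/17.6 = 1.37, gudgeon = 24/9.56 = 2.51, rudd = 32.4/16.6 = 1.95, roach = 28.1/29.2 = 0.962.
Ranked: gudgeon > rudd > bleak > sticklebacks > roach.

gudgeon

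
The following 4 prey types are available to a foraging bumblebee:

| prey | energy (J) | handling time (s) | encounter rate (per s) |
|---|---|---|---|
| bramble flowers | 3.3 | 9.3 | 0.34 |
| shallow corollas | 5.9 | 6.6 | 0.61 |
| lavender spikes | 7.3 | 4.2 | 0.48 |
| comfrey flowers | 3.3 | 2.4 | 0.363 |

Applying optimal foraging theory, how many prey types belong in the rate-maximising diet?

Rank by E/h (J/s): lavender spikes 1.74, comfrey flowers 1.38, shallow corollas 0.894, bramble flowers 0.355. Include each in turn until the next type's E/h falls below the running intake rate.
Rate on top 1: 1.162. comfrey flowers: 1.38 > 1.162 → include.
Rate on top 2: 1.21. shallow corollas: 0.894 < 1.21 → exclude; stop.
Optimal diet: lavender spikes, comfrey flowers — 2 of 4 types.

2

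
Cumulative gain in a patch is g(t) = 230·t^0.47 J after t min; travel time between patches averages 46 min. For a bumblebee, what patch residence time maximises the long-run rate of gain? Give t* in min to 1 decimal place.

40.8 min

Maximise g(t)/(T+t): set derivative to zero → g'(t)(T+t) = g(t).
g'(t) = 0.47·230·t^-0.53. Setting 0.47·230·t^-0.53 = 230·t^0.47/(46+t) gives 0.47(46+t) = t, so 0.53·t = 0.47×46.
t* = 0.47×46/0.53 = 40.79 min.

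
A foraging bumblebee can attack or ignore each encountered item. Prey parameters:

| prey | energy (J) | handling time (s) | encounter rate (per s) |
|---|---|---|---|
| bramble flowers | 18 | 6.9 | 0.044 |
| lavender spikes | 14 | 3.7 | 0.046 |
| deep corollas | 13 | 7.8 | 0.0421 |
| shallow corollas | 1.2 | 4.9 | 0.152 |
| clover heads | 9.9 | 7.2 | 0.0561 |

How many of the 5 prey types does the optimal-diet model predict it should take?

4

E/h in descending order: lavender spikes 3.78, bramble flowers 2.61, deep corollas 1.67, clover heads 1.38, shallow corollas 0.245 J/s. The optimal diet is the largest prefix of this list for which every included type satisfies E_i/h_i > R on the types above it.
Rate on top 1: 0.5503. bramble flowers: 2.61 > 0.5503 → include.
Rate on top 2: 0.9744. deep corollas: 1.67 > 0.9744 → include.
Rate on top 3: 1.101. clover heads: 1.38 > 1.101 → include.
Rate on top 4: 1.151. shallow corollas: 0.245 < 1.151 → exclude; stop.
Optimal diet: lavender spikes, bramble flowers, deep corollas, clover heads — 4 of 5 types.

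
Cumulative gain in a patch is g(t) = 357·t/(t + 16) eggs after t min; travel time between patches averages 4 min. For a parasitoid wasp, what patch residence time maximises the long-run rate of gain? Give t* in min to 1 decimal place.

Maximise g(t)/(T+t): set derivative to zero → g'(t)(T+t) = g(t).
g'(t) = 357·16/(t + 16)². Setting 357·16/(t+16)² = 357t/[(t+16)(4+t)] gives 16(4+t) = t(t+16), so t² = 16×4 = 64.
t* = √64 = 8 min.

8.0 min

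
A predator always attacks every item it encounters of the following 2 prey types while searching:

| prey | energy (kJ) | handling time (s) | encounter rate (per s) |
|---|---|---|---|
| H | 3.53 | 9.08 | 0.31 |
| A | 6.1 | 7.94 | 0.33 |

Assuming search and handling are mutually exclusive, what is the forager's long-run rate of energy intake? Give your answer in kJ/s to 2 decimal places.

0.48 kJ/s

R = Σλ_iE_i / (1 + Σλ_ih_i)
Numerator: 0.31×3.53 + 0.33×6.1 = 3.107
Denominator: 1 + 0.31×9.08 + 0.33×7.94 = 6.435
R = 3.107/6.435 = 0.4829 kJ/s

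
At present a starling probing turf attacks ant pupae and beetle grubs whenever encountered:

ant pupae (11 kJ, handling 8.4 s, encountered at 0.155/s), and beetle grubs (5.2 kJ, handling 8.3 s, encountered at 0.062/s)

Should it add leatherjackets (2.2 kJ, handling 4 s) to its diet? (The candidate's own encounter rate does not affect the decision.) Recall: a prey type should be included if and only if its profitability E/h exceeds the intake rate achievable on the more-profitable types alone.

No

Intake rate on the current diet: R = (0.155×11 + 0.062×5.2) / (1 + 0.155×8.4 + 0.062×8.3) = 2.027/2.817 = 0.7198 kJ/s.
Profitability of leatherjackets: 2.2/4 = 0.55 kJ/s.
0.55 < 0.7198, so adding leatherjackets would lower the average — exclude it.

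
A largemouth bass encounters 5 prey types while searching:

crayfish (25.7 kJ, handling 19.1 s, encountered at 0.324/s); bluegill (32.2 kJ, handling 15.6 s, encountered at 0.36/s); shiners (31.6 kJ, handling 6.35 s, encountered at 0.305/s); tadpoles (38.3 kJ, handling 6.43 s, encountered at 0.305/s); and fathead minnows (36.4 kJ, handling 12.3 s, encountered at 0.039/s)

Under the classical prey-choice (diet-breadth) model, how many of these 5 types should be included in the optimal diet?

2

Profitabilities (E/h, kJ/s): tadpoles 5.96, shiners 4.98, fathead minnows 2.96, bluegill 2.06, crayfish 1.35. Add prey in this order while the next type's profitability exceeds the intake rate on those already taken.
Rate on top 1: 3.945. shiners: 4.98 > 3.945 → include.
Rate on top 2: 4.353. fathead minnows: 2.96 < 4.353 → exclude; stop.
Optimal diet: tadpoles, shiners — 2 of 5 types.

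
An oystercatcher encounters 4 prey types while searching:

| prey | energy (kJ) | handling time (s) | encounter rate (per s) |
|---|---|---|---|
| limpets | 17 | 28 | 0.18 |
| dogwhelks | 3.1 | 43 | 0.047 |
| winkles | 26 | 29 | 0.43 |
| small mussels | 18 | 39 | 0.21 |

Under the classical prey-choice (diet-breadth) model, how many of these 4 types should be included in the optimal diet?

1

Rank by E/h (kJ/s): winkles 0.897, limpets 0.607, small mussels 0.462, dogwhelks 0.0721. Include each in turn until the next type's E/h falls below the running intake rate.
Rate on top 1: 0.83. limpets: 0.607 < 0.83 → exclude; stop.
Optimal diet: winkles — 1 of 4 types.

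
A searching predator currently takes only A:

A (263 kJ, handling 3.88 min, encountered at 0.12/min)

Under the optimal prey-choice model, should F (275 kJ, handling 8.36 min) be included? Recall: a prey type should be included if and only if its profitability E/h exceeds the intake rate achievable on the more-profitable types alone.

Current rate: (0.12×263)/(1 + 0.12×3.88) = 21.53 kJ/min.
F: E/h = 275/8.36 = 32.89 kJ/min.
Since 32.89 > R, including F increases the long-run rate.

Yes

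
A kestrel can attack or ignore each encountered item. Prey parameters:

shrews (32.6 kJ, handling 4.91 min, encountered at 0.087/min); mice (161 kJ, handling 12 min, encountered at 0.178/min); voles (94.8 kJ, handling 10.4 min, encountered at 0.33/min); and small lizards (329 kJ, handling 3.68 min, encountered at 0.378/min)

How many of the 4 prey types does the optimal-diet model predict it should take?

Profitabilities (E/h, kJ/min): small lizards 89.4, mice 13.4, voles 9.12, shrews 6.64. Add prey in this order while the next type's profitability exceeds the intake rate on those already taken.
Rate on top 1: 52.01. mice: 13.4 < 52.01 → exclude; stop.
Optimal diet: small lizards — 1 of 4 types.

1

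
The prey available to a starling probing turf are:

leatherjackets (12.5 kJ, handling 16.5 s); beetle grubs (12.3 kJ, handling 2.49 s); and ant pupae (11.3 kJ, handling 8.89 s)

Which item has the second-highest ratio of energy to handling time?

Profitability E/h (kJ/s): leatherjackets = 12.5/16.5 = 0.758, beetle grubs = 12.3/2.49 = 4.94, ant pupae = 11.3/8.89 = 1.27.
Ranked: beetle grubs > ant pupae > leatherjackets.

ant pupae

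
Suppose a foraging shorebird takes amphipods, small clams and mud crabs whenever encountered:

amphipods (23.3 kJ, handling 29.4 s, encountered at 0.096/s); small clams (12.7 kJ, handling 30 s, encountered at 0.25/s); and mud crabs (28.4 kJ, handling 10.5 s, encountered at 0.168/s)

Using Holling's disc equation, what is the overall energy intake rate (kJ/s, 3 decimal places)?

0.778 kJ/s

Energy encountered per unit search time: 0.096×23.3 + 0.25×12.7 + 0.168×28.4 = 10.18 kJ/s.
Handling time per unit search time: 0.096×29.4 + 0.25×30 + 0.168×10.5 = 12.09.
Rate = 10.18/(1 + 12.09) = 0.7781 kJ/s.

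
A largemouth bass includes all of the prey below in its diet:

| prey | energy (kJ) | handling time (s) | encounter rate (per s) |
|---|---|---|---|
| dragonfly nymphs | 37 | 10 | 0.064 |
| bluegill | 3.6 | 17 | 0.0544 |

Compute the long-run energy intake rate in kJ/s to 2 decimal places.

Energy encountered per unit search time: 0.064×37 + 0.0544×3.6 = 2.564 kJ/s.
Handling time per unit search time: 0.064×10 + 0.0544×17 = 1.565.
Rate = 2.564/(1 + 1.565) = 0.9996 kJ/s.

1.00 kJ/s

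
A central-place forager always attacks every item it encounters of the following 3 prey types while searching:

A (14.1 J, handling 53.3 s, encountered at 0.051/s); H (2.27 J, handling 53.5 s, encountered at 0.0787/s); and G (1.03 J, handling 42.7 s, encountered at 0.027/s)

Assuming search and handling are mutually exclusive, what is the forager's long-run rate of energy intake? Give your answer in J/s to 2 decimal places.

R = Σλ_iE_i / (1 + Σλ_ih_i)
Numerator: 0.051×14.1 + 0.0787×2.27 + 0.027×1.03 = 0.9256
Denominator: 1 + 0.051×53.3 + 0.0787×53.5 + 0.027×42.7 = 9.082
R = 0.9256/9.082 = 0.1019 J/s

0.10 J/s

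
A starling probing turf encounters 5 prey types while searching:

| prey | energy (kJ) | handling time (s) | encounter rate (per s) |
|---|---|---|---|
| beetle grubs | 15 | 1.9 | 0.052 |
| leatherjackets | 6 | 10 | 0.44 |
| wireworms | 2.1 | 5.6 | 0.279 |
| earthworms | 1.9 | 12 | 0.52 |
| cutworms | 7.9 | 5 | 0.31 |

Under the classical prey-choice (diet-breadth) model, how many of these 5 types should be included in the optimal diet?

2

Profitabilities (E/h, kJ/s): beetle grubs 7.89, cutworms 1.58, leatherjackets 0.6, wireworms 0.375, earthworms 0.158. Add prey in this order while the next type's profitability exceeds the intake rate on those already taken.
Rate on top 1: 0.7099. cutworms: 1.58 > 0.7099 → include.
Rate on top 2: 1.219. leatherjackets: 0.6 < 1.219 → exclude; stop.
Optimal diet: beetle grubs, cutworms — 2 of 5 types.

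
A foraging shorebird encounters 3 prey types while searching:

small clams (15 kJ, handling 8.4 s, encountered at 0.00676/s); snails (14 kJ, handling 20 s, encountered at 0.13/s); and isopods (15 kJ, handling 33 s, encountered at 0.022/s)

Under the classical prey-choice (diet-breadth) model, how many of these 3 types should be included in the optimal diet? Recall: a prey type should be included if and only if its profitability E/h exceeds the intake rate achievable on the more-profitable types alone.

Rank by E/h (kJ/s): small clams 1.79, snails 0.7, isopods 0.455. Include each in turn until the next type's E/h falls below the running intake rate.
Rate on top 1: 0.09595. snails: 0.7 > 0.09595 → include.
Rate on top 2: 0.5254. isopods: 0.455 < 0.5254 → exclude; stop.
Optimal diet: small clams, snails — 2 of 3 types.

2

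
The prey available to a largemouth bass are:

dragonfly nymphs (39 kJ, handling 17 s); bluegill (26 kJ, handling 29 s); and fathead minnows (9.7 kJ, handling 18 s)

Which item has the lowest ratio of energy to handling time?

fathead minnows

Profitability E/h (kJ/s): dragonfly nymphs = 39/17 = 2.29, bluegill = 26/29 = 0.897, fathead minnows = 9.7/18 = 0.539.
Ranked: dragonfly nymphs > bluegill > fathead minnows.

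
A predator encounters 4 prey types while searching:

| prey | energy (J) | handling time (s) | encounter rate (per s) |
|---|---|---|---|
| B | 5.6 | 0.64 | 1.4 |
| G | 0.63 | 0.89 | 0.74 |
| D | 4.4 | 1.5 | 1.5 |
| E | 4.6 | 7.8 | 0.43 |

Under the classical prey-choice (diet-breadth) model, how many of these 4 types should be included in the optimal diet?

Rank by E/h (J/s): B 8.75, D 2.93, G 0.708, E 0.59. Include each in turn until the next type's E/h falls below the running intake rate.
Rate on top 1: 4.135. D: 2.93 < 4.135 → exclude; stop.
Optimal diet: B — 1 of 4 types.

1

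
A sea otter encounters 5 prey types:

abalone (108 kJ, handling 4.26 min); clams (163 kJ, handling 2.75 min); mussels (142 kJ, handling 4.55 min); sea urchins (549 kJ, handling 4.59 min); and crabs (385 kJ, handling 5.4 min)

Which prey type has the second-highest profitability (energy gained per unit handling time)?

crabs

Profitability E/h (kJ/min): abalone = 108/4.26 = 25.4, clams = 163/2.75 = 59.3, mussels = 142/4.55 = 31.2, sea urchins = 549/4.59 = 120, crabs = 385/5.4 = 71.3.
Ranked: sea urchins > crabs > clams > mussels > abalone.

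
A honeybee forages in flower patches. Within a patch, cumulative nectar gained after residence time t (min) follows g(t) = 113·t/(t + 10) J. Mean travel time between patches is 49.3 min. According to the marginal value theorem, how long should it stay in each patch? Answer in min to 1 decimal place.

22.2 min

Optimal t* satisfies g'(t*) = g(t*)/(T + t*).
g'(t) = 113·10/(t + 10)². Setting 113·10/(t+10)² = 113t/[(t+10)(49.3+t)] gives 10(49.3+t) = t(t+10), so t² = 10×49.3 = 493.
t* = √493 = 22.2 min.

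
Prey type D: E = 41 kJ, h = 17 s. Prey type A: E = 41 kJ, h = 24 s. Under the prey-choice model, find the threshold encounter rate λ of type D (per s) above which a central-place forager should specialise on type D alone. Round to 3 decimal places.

The zero-one rule: include type A iff E₂/h₂ > λE₁/(1+λh₁). Equality gives the switch point.
λE₁h₂ = E₂ + λE₂h₁ ⇒ λ = E₂/(E₁h₂ − E₂h₁) = 41/(984 − 697) = 0.1429 per s.

0.143 per s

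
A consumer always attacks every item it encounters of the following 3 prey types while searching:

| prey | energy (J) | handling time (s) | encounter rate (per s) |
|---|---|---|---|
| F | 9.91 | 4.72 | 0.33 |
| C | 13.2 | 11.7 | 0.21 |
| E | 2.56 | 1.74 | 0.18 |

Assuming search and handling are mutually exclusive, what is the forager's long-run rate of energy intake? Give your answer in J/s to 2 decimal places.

1.22 J/s

R = (0.33×9.91 + 0.21×13.2 + 0.18×2.56) / (1 + 0.33×4.72 + 0.21×11.7 + 0.18×1.74) = 6.503/5.328 = 1.221 J/s.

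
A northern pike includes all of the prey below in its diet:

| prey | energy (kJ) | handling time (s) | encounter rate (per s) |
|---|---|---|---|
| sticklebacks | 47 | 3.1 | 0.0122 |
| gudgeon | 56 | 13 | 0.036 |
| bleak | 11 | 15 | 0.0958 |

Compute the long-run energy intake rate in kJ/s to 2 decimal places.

1.24 kJ/s

R = (0.0122×47 + 0.036×56 + 0.0958×11) / (1 + 0.0122×3.1 + 0.036×13 + 0.0958×15) = 3.643/2.943 = 1.238 kJ/s.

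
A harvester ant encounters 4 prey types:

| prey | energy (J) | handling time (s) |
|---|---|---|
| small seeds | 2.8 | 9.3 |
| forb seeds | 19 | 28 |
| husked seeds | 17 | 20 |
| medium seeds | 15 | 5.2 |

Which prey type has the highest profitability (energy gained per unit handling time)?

medium seeds

Profitability E/h (J/s): small seeds = 2.8/9.3 = 0.301, forb seeds = 19/28 = 0.679, husked seeds = 17/20 = 0.85, medium seeds = 15/5.2 = 2.88.
Ranked: medium seeds > husked seeds > forb seeds > small seeds.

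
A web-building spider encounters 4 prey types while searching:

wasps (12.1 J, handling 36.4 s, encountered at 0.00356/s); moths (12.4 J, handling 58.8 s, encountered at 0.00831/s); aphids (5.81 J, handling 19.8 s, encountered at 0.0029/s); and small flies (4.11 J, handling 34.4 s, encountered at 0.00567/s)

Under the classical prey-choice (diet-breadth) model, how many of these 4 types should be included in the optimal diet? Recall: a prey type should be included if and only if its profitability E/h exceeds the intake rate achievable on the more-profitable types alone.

Profitabilities (E/h, J/s): wasps 0.332, aphids 0.293, moths 0.211, small flies 0.119. Add prey in this order while the next type's profitability exceeds the intake rate on those already taken.
Rate on top 1: 0.03813. aphids: 0.293 > 0.03813 → include.
Rate on top 2: 0.05048. moths: 0.211 > 0.05048 → include.
Rate on top 3: 0.09726. small flies: 0.119 > 0.09726 → include.
Optimal diet: wasps, aphids, moths, small flies — 4 of 4 types.

4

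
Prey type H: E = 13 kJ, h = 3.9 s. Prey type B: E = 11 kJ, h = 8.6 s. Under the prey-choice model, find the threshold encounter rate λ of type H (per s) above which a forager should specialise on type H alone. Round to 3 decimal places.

0.160 per s

Drop type B once their profitability E₂/h₂ falls below the rate achievable on type H alone: E₂/h₂ = λE₁/(1 + λh₁).
Solve for λ: λE₁h₂ = E₂(1 + λh₁) → λ(E₁h₂ − E₂h₁) = E₂ → λ = E₂/(E₁h₂ − E₂h₁).
λ = 11/(13×8.6 − 11×3.9) = 11/68.9 = 0.1597 per s.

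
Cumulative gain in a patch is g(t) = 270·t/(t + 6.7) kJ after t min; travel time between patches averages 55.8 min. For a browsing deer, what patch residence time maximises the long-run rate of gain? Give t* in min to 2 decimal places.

19.34 min

Optimal t* satisfies g'(t*) = g(t*)/(T + t*).
g'(t) = 270·6.7/(t + 6.7)². Setting 270·6.7/(t+6.7)² = 270t/[(t+6.7)(55.8+t)] gives 6.7(55.8+t) = t(t+6.7), so t² = 6.7×55.8 = 373.9.
t* = √373.9 = 19.34 min.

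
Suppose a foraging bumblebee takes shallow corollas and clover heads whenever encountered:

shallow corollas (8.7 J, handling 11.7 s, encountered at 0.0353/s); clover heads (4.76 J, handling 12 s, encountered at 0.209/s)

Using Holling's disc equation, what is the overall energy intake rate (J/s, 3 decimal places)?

R = Σλ_iE_i / (1 + Σλ_ih_i)
Numerator: 0.0353×8.7 + 0.209×4.76 = 1.302
Denominator: 1 + 0.0353×11.7 + 0.209×12 = 3.921
R = 1.302/3.921 = 0.332 J/s

0.332 J/s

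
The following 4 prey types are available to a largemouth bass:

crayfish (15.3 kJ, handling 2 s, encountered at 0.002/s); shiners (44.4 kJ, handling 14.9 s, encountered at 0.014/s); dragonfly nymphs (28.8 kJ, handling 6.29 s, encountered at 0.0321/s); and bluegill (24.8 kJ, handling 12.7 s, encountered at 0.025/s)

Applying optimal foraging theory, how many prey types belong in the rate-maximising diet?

Rank by E/h (kJ/s): crayfish 7.65, dragonfly nymphs 4.58, shiners 2.98, bluegill 1.95. Include each in turn until the next type's E/h falls below the running intake rate.
Rate on top 1: 0.03048. dragonfly nymphs: 4.58 > 0.03048 → include.
Rate on top 2: 0.792. shiners: 2.98 > 0.792 → include.
Rate on top 3: 1.115. bluegill: 1.95 > 1.115 → include.
Optimal diet: crayfish, dragonfly nymphs, shiners, bluegill — 4 of 4 types.

4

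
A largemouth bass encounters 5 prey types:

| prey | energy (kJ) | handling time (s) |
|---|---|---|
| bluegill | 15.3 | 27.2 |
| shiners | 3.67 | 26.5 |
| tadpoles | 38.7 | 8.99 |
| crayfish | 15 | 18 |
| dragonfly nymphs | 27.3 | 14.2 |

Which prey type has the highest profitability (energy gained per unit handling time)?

In descending order of E/h:
tadpoles: 38.7/8.99 = 4.3 kJ/s
dragonfly nymphs: 27.3/14.2 = 1.92 kJ/s
crayfish: 15/18 = 0.833 kJ/s
bluegill: 15.3/27.2 = 0.562 kJ/s
shiners: 3.67/26.5 = 0.138 kJ/s

tadpoles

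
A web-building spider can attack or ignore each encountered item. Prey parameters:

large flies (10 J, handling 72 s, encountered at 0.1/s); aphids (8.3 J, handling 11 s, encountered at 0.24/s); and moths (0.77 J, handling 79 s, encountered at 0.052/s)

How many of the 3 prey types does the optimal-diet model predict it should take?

E/h in descending order: aphids 0.755, large flies 0.139, moths 0.00975 J/s. The optimal diet is the largest prefix of this list for which every included type satisfies E_i/h_i > R on the types above it.
Rate on top 1: 0.5473. large flies: 0.139 < 0.5473 → exclude; stop.
Optimal diet: aphids — 1 of 3 types.

1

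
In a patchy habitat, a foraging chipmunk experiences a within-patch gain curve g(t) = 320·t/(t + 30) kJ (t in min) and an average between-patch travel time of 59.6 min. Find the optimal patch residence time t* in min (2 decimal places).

42.28 min

Optimal t* satisfies g'(t*) = g(t*)/(T + t*).
g'(t) = 320·30/(t + 30)². Setting 320·30/(t+30)² = 320t/[(t+30)(59.6+t)] gives 30(59.6+t) = t(t+30), so t² = 30×59.6 = 1788.
t* = √1788 = 42.28 min.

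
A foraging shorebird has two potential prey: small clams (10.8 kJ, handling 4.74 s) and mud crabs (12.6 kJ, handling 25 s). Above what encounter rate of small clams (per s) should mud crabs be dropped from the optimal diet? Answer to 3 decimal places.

At the threshold, the rate on small clams alone equals the profitability of mud crabs: λ·10.8/(1 + λ·4.74) = 12.6/25 = 0.504.
Rearranging, λ(10.8 − 0.504×4.74) = 0.504, so λ = 0.504/8.411 = 0.05992 per s.

0.060 per s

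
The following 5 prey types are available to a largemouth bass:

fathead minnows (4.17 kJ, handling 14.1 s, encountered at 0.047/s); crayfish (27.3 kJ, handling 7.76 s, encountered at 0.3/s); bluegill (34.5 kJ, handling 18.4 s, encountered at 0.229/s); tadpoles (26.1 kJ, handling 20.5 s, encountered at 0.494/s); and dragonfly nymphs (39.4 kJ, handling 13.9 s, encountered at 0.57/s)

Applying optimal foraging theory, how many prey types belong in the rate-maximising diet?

2

E/h in descending order: crayfish 3.52, dragonfly nymphs 2.83, bluegill 1.88, tadpoles 1.27, fathead minnows 0.296 kJ/s. The optimal diet is the largest prefix of this list for which every included type satisfies E_i/h_i > R on the types above it.
Rate on top 1: 2.461. dragonfly nymphs: 2.83 > 2.461 → include.
Rate on top 2: 2.724. bluegill: 1.88 < 2.724 → exclude; stop.
Optimal diet: crayfish, dragonfly nymphs — 2 of 5 types.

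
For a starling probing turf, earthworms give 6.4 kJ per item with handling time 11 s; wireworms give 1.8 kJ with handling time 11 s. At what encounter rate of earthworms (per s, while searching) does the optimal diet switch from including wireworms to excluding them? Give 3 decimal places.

0.036 per s

The zero-one rule: include wireworms iff E₂/h₂ > λE₁/(1+λh₁). Equality gives the switch point.
λE₁h₂ = E₂ + λE₂h₁ ⇒ λ = E₂/(E₁h₂ − E₂h₁) = 1.8/(70.4 − 19.8) = 0.03557 per s.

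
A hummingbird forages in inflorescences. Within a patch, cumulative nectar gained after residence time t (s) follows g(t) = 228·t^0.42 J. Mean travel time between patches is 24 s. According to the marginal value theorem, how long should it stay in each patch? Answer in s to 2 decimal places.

17.38 s

By the marginal value theorem, leave when the instantaneous gain rate g'(t) equals the habitat-wide average g(t)/(T + t).
g'(t) = 0.42·228·t^-0.58. Setting 0.42·228·t^-0.58 = 228·t^0.42/(24+t) gives 0.42(24+t) = t, so 0.58·t = 0.42×24.
t* = 0.42×24/0.58 = 17.38 s.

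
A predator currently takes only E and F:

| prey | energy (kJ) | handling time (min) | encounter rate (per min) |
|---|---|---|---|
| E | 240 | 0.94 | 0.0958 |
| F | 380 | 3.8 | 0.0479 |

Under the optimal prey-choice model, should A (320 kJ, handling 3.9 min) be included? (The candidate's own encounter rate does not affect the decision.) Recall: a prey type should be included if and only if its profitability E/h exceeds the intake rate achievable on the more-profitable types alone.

Yes

Intake rate on the current diet: R = (0.0958×240 + 0.0479×380) / (1 + 0.0958×0.94 + 0.0479×3.8) = 41.19/1.272 = 32.38 kJ/min.
Profitability of A: 320/3.9 = 82.05 kJ/min.
Since 82.05 > R, including A increases the long-run rate.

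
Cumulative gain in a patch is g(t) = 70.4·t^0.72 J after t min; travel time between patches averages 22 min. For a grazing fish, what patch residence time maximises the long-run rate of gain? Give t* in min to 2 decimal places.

56.57 min

Maximise g(t)/(T+t): set derivative to zero → g'(t)(T+t) = g(t).
g'(t) = 0.72·70.4·t^-0.28. Setting 0.72·70.4·t^-0.28 = 70.4·t^0.72/(22+t) gives 0.72(22+t) = t, so 0.28·t = 0.72×22.
t* = 0.72×22/0.28 = 56.57 min.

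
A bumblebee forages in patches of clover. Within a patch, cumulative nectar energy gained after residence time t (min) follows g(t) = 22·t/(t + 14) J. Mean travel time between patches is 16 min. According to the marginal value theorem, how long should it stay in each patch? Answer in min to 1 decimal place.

15.0 min

Maximise g(t)/(T+t): set derivative to zero → g'(t)(T+t) = g(t).
g'(t) = 22·14/(t + 14)². Setting 22·14/(t+14)² = 22t/[(t+14)(16+t)] gives 14(16+t) = t(t+14), so t² = 14×16 = 224.
t* = √224 = 14.97 min.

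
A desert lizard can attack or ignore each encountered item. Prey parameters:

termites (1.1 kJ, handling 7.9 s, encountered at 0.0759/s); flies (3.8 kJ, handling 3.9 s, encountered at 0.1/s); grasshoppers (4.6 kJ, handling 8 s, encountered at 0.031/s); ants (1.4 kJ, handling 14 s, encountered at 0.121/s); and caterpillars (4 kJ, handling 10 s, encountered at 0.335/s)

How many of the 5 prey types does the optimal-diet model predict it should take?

Profitabilities (E/h, kJ/s): flies 0.974, grasshoppers 0.575, caterpillars 0.4, termites 0.139, ants 0.1. Add prey in this order while the next type's profitability exceeds the intake rate on those already taken.
Rate on top 1: 0.2734. grasshoppers: 0.575 > 0.2734 → include.
Rate on top 2: 0.319. caterpillars: 0.4 > 0.319 → include.
Rate on top 3: 0.3734. termites: 0.139 < 0.3734 → exclude; stop.
Optimal diet: flies, grasshoppers, caterpillars — 3 of 5 types.

3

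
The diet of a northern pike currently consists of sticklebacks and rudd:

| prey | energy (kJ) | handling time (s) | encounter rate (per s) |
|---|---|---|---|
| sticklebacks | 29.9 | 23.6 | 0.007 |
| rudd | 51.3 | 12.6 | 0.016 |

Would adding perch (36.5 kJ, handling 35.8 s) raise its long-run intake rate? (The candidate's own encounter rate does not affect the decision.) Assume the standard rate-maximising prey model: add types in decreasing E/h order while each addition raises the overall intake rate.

Yes

On sticklebacks and rudd alone, R = ΣλE/(1+Σλh) = 1.03/1.367 = 0.7537 kJ/s.
perch: E/h = 36.5/35.8 = 1.02 kJ/s.
Since 1.02 > R, including perch increases the long-run rate.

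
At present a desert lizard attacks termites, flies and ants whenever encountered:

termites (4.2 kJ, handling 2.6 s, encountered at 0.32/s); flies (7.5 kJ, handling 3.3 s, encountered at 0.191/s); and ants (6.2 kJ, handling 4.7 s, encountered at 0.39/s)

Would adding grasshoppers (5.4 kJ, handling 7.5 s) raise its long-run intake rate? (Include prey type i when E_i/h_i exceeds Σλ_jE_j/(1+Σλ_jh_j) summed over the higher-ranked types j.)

No

On termites, flies and ants alone, R = ΣλE/(1+Σλh) = 5.195/4.295 = 1.209 kJ/s.
grasshoppers: E/h = 5.4/7.5 = 0.72 kJ/s.
Since 0.72 < R, time spent handling grasshoppers is better spent searching.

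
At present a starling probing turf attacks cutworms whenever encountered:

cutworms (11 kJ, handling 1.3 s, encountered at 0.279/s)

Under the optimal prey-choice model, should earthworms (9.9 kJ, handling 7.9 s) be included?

No

On cutworms alone, R = ΣλE/(1+Σλh) = 3.069/1.363 = 2.252 kJ/s.
earthworms: E/h = 9.9/7.9 = 1.253 kJ/s.
1.253 < 2.252, so adding earthworms would lower the average — exclude it.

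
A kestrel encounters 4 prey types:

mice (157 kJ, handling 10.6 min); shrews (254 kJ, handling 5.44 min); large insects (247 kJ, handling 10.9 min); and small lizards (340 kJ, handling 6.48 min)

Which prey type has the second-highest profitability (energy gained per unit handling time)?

shrews

In descending order of E/h:
small lizards: 340/6.48 = 52.5 kJ/min
shrews: 254/5.44 = 46.7 kJ/min
large insects: 247/10.9 = 22.7 kJ/min
mice: 157/10.6 = 14.8 kJ/min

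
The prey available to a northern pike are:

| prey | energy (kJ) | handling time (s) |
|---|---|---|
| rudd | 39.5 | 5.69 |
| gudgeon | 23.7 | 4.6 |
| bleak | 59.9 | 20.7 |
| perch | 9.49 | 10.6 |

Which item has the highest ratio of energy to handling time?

In descending order of E/h:
rudd: 39.5/5.69 = 6.94 kJ/s
gudgeon: 23.7/4.6 = 5.15 kJ/s
bleak: 59.9/20.7 = 2.89 kJ/s
perch: 9.49/10.6 = 0.895 kJ/s

rudd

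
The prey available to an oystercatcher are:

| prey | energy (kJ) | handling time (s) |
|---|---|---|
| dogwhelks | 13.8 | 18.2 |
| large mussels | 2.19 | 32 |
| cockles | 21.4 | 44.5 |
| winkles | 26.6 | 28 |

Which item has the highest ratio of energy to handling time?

Profitability E/h (kJ/s): dogwhelks = 13.8/18.2 = 0.758, large mussels = 2.19/32 = 0.0684, cockles = 21.4/44.5 = 0.481, winkles = 26.6/28 = 0.95.
Ranked: winkles > dogwhelks > cockles > large mussels.

winkles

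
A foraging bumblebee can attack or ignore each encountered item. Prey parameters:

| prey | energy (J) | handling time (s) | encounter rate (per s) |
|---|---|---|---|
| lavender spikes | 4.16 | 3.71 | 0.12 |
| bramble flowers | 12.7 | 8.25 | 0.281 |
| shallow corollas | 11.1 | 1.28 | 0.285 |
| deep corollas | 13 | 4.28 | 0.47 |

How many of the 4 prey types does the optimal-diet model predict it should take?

2

Rank by E/h (J/s): shallow corollas 8.67, deep corollas 3.04, bramble flowers 1.54, lavender spikes 1.12. Include each in turn until the next type's E/h falls below the running intake rate.
Rate on top 1: 2.318. deep corollas: 3.04 > 2.318 → include.
Rate on top 2: 2.747. bramble flowers: 1.54 < 2.747 → exclude; stop.
Optimal diet: shallow corollas, deep corollas — 2 of 4 types.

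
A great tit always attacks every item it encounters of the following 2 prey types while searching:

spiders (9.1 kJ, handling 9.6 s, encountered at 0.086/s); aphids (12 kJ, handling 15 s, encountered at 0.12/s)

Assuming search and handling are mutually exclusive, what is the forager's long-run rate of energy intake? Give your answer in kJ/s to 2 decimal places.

Energy encountered per unit search time: 0.086×9.1 + 0.12×12 = 2.223 kJ/s.
Handling time per unit search time: 0.086×9.6 + 0.12×15 = 2.626.
Rate = 2.223/(1 + 2.626) = 0.613 kJ/s.

0.61 kJ/s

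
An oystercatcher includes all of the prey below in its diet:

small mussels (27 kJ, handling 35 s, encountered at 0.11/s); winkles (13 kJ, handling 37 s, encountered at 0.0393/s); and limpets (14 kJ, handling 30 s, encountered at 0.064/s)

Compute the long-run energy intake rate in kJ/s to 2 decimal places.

0.53 kJ/s

Energy encountered per unit search time: 0.11×27 + 0.0393×13 + 0.064×14 = 4.377 kJ/s.
Handling time per unit search time: 0.11×35 + 0.0393×37 + 0.064×30 = 7.224.
Rate = 4.377/(1 + 7.224) = 0.5322 kJ/s.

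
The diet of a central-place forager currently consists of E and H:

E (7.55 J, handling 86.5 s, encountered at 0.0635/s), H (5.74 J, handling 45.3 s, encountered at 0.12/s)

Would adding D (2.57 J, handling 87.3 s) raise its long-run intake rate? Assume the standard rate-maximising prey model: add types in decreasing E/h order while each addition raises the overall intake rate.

No

Current rate: (0.0635×7.55 + 0.12×5.74)/(1 + 0.0635×86.5 + 0.12×45.3) = 0.09793 J/s.
D: E/h = 2.57/87.3 = 0.02944 J/s.
Since 0.02944 < R, time spent handling D is better spent searching.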